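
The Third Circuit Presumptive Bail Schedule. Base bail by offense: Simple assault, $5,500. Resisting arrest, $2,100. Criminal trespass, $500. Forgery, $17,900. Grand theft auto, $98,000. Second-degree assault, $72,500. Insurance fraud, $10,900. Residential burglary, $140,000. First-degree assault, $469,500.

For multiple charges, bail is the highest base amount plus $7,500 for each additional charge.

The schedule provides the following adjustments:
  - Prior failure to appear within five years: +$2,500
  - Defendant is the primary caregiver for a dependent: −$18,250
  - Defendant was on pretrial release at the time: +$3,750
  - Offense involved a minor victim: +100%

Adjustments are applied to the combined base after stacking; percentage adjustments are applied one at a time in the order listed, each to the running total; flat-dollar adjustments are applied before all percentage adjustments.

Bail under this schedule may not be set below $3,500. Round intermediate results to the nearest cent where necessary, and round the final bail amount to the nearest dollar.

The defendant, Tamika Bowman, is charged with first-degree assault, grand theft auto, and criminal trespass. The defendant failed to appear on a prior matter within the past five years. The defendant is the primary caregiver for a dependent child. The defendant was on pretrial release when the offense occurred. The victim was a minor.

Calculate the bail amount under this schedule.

$945,000

Base amounts from the schedule: first-degree assault $469,500; grand theft auto $98,000; criminal trespass $500.
Stacking rule: highest base plus $7,500 per additional charge. Highest is first-degree assault at $469,500; 2 additional charges → +$15,000. Combined base = $484,500.
Prior failure to appear within five years (+$2,500 flat): $484,500 + $2,500 = $487,000.
Defendant is the primary caregiver for a dependent (−$18,250 flat): $487,000 − $18,250 = $468,750.
Defendant was on pretrial release at the time (+$3,750 flat): $468,750 + $3,750 = $472,500.
Offense involved a minor victim (+100%): $472,500 × 2 = $945,000.
$945,000 is at or above the $3,500 minimum.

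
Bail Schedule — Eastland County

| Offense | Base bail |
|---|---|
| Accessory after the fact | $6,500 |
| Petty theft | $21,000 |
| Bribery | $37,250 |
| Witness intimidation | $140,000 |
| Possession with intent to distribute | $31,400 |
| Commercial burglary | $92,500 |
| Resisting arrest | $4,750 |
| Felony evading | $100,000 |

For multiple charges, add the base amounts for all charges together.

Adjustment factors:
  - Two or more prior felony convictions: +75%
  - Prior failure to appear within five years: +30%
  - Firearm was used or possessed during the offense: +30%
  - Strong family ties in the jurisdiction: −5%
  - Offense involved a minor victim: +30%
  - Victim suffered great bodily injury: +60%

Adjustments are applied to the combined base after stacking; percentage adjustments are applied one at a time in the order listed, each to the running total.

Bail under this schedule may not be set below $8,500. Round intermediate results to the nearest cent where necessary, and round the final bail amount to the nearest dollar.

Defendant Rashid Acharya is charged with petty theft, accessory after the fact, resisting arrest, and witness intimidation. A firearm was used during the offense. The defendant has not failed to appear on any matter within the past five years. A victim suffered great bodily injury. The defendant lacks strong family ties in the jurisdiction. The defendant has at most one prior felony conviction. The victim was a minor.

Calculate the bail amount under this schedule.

Base amounts from the schedule: petty theft $21,000; accessory after the fact $6,500; resisting arrest $4,750; witness intimidation $140,000.
Stacking rule: sum of all bases. $21,000 + $6,500 + $4,750 + $140,000 = $172,250.
Firearm was used or possessed during the offense (+30%): $172,250 × 1.3 = $223,925.
Offense involved a minor victim (+30%): $223,925 × 1.3 = $291,102.50.
Victim suffered great bodily injury (+60%): $291,102.50 × 1.6 = $465,764.
$465,764 is at or above the $8,500 minimum.

$465,764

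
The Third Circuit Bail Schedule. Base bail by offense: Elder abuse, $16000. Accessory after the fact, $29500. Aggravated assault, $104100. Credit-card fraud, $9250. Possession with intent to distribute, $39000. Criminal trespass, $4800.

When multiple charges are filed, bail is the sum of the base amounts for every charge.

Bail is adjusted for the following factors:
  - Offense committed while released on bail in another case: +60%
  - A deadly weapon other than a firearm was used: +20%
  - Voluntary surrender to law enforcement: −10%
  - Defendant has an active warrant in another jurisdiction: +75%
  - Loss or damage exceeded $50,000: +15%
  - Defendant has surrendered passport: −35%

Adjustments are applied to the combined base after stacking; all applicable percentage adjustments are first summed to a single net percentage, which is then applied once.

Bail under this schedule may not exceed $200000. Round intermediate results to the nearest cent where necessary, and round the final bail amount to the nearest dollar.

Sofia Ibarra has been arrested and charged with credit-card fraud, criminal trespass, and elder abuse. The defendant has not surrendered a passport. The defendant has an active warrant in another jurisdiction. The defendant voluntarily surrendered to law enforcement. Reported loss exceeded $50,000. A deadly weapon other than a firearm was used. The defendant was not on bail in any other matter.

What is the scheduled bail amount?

$60100

Base amounts from the schedule: credit-card fraud $9250; criminal trespass $4800; elder abuse $16000.
Stacking rule: sum of all bases. $9250 + $4800 + $16000 = $30050.
Net percentage adjustment: +20% −10% +75% +15% = +100%. $30050 × 2 = $60100.
$60100 is within the $200000 maximum.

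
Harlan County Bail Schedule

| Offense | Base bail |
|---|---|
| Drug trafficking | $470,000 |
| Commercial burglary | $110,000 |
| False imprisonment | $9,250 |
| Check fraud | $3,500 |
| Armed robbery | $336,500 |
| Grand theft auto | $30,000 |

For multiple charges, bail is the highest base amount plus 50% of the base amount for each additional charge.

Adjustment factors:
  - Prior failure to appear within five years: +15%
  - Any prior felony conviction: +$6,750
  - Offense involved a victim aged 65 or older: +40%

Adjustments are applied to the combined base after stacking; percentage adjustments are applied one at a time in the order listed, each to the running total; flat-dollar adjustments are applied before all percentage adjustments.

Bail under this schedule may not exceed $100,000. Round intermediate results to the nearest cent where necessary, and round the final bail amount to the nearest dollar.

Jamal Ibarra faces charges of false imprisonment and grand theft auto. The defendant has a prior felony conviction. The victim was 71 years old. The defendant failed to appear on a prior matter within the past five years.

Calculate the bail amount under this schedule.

Base amounts from the schedule: false imprisonment $9,250; grand theft auto $30,000.
Stacking rule: highest base plus 50% of each additional charge. Highest is grand theft auto at $30,000. Additional: $9,250 × 50% = $4,625. Combined base = $30,000 + $4,625 = $34,625.
Any prior felony conviction (+$6,750 flat): $34,625 + $6,750 = $41,375.
Prior failure to appear within five years (+15%): $41,375 × 1.15 = $47,581.25.
Offense involved a victim aged 65 or older (+40%): $47,581.25 × 1.4 = $66,613.75.
$66,613.75 is within the $100,000 maximum.
Rounded to the nearest dollar: $66,614.

$66,614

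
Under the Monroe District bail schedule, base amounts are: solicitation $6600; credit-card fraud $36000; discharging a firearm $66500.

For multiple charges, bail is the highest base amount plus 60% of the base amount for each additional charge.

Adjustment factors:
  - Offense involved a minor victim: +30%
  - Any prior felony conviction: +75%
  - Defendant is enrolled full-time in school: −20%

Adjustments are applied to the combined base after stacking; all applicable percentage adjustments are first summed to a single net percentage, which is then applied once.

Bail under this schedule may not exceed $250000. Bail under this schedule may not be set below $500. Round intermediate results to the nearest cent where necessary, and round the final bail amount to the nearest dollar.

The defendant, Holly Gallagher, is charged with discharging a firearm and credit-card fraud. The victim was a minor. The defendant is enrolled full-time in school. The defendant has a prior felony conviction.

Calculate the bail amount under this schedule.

$162985

Base amounts from the schedule: discharging a firearm $66500; credit-card fraud $36000.
Stacking rule: highest base plus 60% of each additional charge. Highest is discharging a firearm at $66500. Additional: $36000 × 60% = $21600. Combined base = $66500 + $21600 = $88100.
Net percentage adjustment: +30% +75% −20% = +85%. $88100 × 1.85 = $162985.
$162985 is within the $250000 maximum.
$162985 is at or above the $500 minimum.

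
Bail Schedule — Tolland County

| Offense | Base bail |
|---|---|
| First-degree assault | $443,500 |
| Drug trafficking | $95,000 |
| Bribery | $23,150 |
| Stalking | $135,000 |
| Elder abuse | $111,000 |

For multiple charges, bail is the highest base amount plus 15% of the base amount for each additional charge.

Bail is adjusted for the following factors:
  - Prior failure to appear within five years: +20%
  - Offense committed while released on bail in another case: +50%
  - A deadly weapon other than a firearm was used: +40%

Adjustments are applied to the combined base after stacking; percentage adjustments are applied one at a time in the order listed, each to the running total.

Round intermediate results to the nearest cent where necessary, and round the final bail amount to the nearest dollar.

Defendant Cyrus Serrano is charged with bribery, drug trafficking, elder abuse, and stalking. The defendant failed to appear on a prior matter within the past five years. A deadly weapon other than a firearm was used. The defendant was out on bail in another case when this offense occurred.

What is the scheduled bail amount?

Base amounts from the schedule: bribery $23,150; drug trafficking $95,000; elder abuse $111,000; stalking $135,000.
Stacking rule: highest base plus 15% of each additional charge. Highest is stalking at $135,000. Additional: $23,150 × 15% = $3,472.50; $95,000 × 15% = $14,250; $111,000 × 15% = $16,650. Combined base = $135,000 + $34,372.50 = $169,372.50.
Prior failure to appear within five years (+20%): $169,372.50 × 1.2 = $203,247.
Offense committed while released on bail in another case (+50%): $203,247 × 1.5 = $304,870.50.
A deadly weapon other than a firearm was used (+40%): $304,870.50 × 1.4 = $426,818.70.
Rounded to the nearest dollar: $426,819.

$426,819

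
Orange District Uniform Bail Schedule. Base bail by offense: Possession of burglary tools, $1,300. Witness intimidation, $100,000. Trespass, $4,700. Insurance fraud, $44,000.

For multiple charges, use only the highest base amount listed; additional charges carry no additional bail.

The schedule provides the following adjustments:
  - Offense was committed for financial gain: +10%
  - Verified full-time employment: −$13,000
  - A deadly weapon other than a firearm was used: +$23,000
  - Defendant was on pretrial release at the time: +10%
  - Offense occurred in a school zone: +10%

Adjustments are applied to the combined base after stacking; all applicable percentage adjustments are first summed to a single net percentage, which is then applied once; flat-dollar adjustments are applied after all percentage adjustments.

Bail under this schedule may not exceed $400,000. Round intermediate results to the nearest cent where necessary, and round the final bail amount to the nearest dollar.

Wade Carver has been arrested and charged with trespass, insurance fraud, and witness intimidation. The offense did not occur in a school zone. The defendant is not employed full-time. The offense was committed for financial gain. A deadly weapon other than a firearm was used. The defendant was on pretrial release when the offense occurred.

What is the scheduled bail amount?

$143,000

Base amounts from the schedule: trespass $4,700; insurance fraud $44,000; witness intimidation $100,000.
Stacking rule: use the highest base only. Highest is witness intimidation at $100,000. Combined base = $100,000.
Net percentage adjustment: +10% +10% = +20%. $100,000 × 1.2 = $120,000.
A deadly weapon other than a firearm was used (+$23,000 flat): $120,000 + $23,000 = $143,000.
$143,000 is within the $400,000 maximum.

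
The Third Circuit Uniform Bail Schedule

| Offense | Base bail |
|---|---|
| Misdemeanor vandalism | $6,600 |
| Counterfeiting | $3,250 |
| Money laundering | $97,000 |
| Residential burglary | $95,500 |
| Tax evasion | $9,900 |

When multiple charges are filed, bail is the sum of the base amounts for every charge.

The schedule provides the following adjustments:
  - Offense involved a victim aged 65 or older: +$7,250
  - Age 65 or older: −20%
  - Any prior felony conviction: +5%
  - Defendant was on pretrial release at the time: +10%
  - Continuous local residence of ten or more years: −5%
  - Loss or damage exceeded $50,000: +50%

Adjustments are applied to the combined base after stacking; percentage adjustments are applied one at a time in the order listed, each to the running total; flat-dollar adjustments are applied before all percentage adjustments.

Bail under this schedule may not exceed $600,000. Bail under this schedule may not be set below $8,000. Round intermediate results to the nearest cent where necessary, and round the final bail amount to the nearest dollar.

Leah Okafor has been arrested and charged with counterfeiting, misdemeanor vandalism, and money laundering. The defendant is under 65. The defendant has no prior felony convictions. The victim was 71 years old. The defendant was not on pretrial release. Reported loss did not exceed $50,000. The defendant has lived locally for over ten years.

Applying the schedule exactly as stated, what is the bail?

Base amounts from the schedule: counterfeiting $3,250; misdemeanor vandalism $6,600; money laundering $97,000.
Stacking rule: sum of all bases. $3,250 + $6,600 + $97,000 = $106,850.
Offense involved a victim aged 65 or older (+$7,250 flat): $106,850 + $7,250 = $114,100.
Continuous local residence of ten or more years (−5%): $114,100 × 0.95 = $108,395.
$108,395 is within the $600,000 maximum.
$108,395 is at or above the $8,000 minimum.

$108,395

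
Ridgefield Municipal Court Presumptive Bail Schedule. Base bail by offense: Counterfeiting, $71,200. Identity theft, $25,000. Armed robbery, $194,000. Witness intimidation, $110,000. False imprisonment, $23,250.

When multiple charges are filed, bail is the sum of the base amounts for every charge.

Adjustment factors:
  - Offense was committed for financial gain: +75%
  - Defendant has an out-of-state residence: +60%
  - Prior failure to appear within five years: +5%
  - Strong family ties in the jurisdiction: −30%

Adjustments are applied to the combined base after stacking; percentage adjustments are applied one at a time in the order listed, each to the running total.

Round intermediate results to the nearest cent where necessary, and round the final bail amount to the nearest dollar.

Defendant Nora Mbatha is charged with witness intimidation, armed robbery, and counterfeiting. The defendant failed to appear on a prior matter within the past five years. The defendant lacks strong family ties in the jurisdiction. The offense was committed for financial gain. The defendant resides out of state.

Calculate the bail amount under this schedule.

Base amounts from the schedule: witness intimidation $110,000; armed robbery $194,000; counterfeiting $71,200.
Stacking rule: sum of all bases. $110,000 + $194,000 + $71,200 = $375,200.
Offense was committed for financial gain (+75%): $375,200 × 1.75 = $656,600.
Defendant has an out-of-state residence (+60%): $656,600 × 1.6 = $1,050,560.
Prior failure to appear within five years (+5%): $1,050,560 × 1.05 = $1,103,088.

$1,103,088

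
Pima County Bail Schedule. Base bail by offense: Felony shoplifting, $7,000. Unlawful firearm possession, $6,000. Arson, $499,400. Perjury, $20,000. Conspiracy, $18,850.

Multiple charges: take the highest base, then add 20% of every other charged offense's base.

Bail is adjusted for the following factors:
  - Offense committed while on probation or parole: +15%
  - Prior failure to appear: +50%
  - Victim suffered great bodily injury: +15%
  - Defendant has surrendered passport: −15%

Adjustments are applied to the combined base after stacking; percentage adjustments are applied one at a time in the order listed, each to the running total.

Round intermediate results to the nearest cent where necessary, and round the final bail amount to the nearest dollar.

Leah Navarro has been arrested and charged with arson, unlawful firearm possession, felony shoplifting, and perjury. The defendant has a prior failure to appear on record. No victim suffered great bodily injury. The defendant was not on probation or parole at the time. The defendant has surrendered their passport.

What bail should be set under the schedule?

Base amounts from the schedule: arson $499,400; unlawful firearm possession $6,000; felony shoplifting $7,000; perjury $20,000.
Stacking rule: highest base plus 20% of each additional charge. Highest is arson at $499,400. Additional: $6,000 × 20% = $1,200; $7,000 × 20% = $1,400; $20,000 × 20% = $4,000. Combined base = $499,400 + $6,600 = $506,000.
Prior failure to appear (+50%): $506,000 × 1.5 = $759,000.
Defendant has surrendered passport (−15%): $759,000 × 0.85 = $645,150.

$645,150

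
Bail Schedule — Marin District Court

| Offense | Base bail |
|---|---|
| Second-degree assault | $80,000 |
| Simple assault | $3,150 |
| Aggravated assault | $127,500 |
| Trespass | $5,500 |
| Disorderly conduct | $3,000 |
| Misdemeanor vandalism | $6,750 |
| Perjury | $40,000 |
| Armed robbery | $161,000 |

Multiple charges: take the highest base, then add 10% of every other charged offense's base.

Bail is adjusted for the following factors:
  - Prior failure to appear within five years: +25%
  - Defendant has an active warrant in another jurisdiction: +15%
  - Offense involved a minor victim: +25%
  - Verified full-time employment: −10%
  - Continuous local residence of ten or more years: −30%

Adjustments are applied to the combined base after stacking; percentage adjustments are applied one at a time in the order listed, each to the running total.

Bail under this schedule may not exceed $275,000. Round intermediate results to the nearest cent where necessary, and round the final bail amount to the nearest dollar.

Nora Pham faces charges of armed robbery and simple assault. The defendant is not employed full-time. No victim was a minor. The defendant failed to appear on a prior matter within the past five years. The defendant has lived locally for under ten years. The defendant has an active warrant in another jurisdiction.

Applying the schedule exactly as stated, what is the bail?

Base amounts from the schedule: armed robbery $161,000; simple assault $3,150.
Stacking rule: highest base plus 10% of each additional charge. Highest is armed robbery at $161,000. Additional: $3,150 × 10% = $315. Combined base = $161,000 + $315 = $161,315.
Prior failure to appear within five years (+25%): $161,315 × 1.25 = $201,643.75.
Defendant has an active warrant in another jurisdiction (+15%): $201,643.75 × 1.15 = $231,890.31.
$231,890.31 is within the $275,000 maximum.
Rounded to the nearest dollar: $231,890.

$231,890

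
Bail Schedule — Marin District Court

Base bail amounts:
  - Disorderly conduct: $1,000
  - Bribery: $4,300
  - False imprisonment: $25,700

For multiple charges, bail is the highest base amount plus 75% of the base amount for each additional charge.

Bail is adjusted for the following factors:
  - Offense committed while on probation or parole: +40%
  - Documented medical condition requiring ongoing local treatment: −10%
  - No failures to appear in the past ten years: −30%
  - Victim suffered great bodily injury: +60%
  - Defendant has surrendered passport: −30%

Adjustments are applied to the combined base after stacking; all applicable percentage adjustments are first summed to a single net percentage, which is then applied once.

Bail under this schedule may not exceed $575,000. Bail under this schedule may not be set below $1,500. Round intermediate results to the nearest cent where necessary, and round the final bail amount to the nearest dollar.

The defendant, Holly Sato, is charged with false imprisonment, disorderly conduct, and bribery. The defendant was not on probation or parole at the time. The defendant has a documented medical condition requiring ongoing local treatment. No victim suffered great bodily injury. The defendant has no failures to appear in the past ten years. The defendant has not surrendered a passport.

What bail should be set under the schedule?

$17,805

Base amounts from the schedule: false imprisonment $25,700; disorderly conduct $1,000; bribery $4,300.
Stacking rule: highest base plus 75% of each additional charge. Highest is false imprisonment at $25,700. Additional: $1,000 × 75% = $750; $4,300 × 75% = $3,225. Combined base = $25,700 + $3,975 = $29,675.
Net percentage adjustment: −10% −30% = −40%. $29,675 × 0.6 = $17,805.
$17,805 is within the $575,000 maximum.
$17,805 is at or above the $1,500 minimum.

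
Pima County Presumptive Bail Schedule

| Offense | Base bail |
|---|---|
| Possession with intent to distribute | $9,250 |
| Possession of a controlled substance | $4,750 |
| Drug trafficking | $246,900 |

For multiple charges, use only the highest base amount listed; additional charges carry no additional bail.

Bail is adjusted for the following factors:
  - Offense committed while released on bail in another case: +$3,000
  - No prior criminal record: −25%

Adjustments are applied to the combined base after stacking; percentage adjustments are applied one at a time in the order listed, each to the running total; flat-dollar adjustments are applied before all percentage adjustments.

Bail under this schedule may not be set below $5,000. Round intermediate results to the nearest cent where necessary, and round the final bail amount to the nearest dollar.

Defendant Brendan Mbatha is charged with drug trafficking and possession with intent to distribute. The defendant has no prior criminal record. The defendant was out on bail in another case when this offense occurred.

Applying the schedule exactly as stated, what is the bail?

Base amounts from the schedule: drug trafficking $246,900; possession with intent to distribute $9,250.
Stacking rule: use the highest base only. Highest is drug trafficking at $246,900. Combined base = $246,900.
Offense committed while released on bail in another case (+$3,000 flat): $246,900 + $3,000 = $249,900.
No prior criminal record (−25%): $249,900 × 0.75 = $187,425.
$187,425 is at or above the $5,000 minimum.

$187,425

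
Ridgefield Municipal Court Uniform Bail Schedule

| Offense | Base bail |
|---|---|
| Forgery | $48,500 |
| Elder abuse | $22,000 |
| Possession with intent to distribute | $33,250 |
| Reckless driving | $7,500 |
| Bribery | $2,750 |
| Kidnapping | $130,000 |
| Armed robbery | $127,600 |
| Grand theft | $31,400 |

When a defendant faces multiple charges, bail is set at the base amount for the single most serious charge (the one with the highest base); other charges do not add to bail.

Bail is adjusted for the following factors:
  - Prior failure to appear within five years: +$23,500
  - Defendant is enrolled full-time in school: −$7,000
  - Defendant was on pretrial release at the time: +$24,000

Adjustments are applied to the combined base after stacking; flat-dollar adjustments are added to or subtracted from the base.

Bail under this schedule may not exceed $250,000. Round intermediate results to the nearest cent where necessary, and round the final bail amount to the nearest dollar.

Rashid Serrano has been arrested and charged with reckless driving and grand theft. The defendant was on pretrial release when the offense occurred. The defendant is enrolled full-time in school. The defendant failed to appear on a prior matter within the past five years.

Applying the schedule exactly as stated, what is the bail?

$71,900

Base amounts from the schedule: reckless driving $7,500; grand theft $31,400.
Stacking rule: use the highest base only. Highest is grand theft at $31,400. Combined base = $31,400.
Prior failure to appear within five years (+$23,500 flat): $31,400 + $23,500 = $54,900.
Defendant is enrolled full-time in school (−$7,000 flat): $54,900 − $7,000 = $47,900.
Defendant was on pretrial release at the time (+$24,000 flat): $47,900 + $24,000 = $71,900.
$71,900 is within the $250,000 maximum.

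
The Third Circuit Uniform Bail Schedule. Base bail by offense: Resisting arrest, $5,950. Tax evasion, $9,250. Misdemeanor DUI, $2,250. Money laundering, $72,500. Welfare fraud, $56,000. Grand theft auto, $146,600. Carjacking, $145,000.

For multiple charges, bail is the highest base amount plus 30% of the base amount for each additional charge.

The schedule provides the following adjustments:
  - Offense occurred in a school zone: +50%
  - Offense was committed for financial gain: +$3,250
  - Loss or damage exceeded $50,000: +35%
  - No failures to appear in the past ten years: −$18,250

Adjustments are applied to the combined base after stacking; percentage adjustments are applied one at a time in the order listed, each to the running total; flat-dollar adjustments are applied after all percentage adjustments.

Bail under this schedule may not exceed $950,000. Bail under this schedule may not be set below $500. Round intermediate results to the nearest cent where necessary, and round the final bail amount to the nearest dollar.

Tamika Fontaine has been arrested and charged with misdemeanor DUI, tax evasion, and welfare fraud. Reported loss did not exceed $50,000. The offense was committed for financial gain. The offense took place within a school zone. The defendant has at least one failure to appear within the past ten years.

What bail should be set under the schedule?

$92,425

Base amounts from the schedule: misdemeanor DUI $2,250; tax evasion $9,250; welfare fraud $56,000.
Stacking rule: highest base plus 30% of each additional charge. Highest is welfare fraud at $56,000. Additional: $2,250 × 30% = $675; $9,250 × 30% = $2,775. Combined base = $56,000 + $3,450 = $59,450.
Offense occurred in a school zone (+50%): $59,450 × 1.5 = $89,175.
Offense was committed for financial gain (+$3,250 flat): $89,175 + $3,250 = $92,425.
$92,425 is within the $950,000 maximum.
$92,425 is at or above the $500 minimum.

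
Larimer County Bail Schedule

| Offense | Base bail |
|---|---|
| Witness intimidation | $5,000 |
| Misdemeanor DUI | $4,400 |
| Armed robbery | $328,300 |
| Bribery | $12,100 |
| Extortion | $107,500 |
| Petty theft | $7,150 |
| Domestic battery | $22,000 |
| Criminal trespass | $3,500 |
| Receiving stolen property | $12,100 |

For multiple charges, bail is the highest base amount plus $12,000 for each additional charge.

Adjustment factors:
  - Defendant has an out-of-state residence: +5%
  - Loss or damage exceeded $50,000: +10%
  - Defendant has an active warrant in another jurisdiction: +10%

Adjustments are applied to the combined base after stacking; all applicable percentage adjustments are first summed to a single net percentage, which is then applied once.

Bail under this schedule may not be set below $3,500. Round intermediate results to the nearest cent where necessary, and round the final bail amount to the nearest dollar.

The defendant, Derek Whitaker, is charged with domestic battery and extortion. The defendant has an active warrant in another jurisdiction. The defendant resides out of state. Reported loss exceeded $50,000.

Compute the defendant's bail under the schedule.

Base amounts from the schedule: domestic battery $22,000; extortion $107,500.
Stacking rule: highest base plus $12,000 per additional charge. Highest is extortion at $107,500; 1 additional charge → +$12,000. Combined base = $119,500.
Net percentage adjustment: +5% +10% +10% = +25%. $119,500 × 1.25 = $149,375.
$149,375 is at or above the $3,500 minimum.

$149,375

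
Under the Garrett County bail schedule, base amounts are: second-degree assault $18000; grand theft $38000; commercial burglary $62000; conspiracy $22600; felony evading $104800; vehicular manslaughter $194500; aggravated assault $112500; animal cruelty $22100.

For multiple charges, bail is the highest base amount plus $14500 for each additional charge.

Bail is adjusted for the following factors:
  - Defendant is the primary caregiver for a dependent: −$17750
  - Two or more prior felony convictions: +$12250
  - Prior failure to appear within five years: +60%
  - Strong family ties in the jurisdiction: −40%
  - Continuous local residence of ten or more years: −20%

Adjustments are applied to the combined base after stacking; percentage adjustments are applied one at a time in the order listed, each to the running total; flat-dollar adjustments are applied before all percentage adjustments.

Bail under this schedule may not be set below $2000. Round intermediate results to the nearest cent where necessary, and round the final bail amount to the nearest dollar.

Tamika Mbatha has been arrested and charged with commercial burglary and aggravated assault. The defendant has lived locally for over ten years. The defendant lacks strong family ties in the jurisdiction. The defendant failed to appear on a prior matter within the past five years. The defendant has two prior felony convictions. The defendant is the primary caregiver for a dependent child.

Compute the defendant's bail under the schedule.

$155520

Base amounts from the schedule: commercial burglary $62000; aggravated assault $112500.
Stacking rule: highest base plus $14500 per additional charge. Highest is aggravated assault at $112500; 1 additional charge → +$14500. Combined base = $127000.
Defendant is the primary caregiver for a dependent (−$17750 flat): $127000 − $17750 = $109250.
Two or more prior felony convictions (+$12250 flat): $109250 + $12250 = $121500.
Prior failure to appear within five years (+60%): $121500 × 1.6 = $194400.
Continuous local residence of ten or more years (−20%): $194400 × 0.8 = $155520.
$155520 is at or above the $2000 minimum.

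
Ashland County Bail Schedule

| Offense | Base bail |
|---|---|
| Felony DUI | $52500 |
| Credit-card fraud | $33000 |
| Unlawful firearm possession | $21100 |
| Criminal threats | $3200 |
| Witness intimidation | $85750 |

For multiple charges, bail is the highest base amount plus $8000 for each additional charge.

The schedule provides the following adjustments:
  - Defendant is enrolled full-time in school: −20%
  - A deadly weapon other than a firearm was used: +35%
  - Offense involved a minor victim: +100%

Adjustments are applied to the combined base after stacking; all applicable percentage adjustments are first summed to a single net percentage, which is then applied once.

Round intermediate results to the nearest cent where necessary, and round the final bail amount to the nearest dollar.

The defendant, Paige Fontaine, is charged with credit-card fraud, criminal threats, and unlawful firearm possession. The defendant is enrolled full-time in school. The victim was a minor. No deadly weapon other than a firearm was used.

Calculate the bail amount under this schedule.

Base amounts from the schedule: credit-card fraud $33000; criminal threats $3200; unlawful firearm possession $21100.
Stacking rule: highest base plus $8000 per additional charge. Highest is credit-card fraud at $33000; 2 additional charges → +$16000. Combined base = $49000.
Net percentage adjustment: −20% +100% = +80%. $49000 × 1.8 = $88200.

$88200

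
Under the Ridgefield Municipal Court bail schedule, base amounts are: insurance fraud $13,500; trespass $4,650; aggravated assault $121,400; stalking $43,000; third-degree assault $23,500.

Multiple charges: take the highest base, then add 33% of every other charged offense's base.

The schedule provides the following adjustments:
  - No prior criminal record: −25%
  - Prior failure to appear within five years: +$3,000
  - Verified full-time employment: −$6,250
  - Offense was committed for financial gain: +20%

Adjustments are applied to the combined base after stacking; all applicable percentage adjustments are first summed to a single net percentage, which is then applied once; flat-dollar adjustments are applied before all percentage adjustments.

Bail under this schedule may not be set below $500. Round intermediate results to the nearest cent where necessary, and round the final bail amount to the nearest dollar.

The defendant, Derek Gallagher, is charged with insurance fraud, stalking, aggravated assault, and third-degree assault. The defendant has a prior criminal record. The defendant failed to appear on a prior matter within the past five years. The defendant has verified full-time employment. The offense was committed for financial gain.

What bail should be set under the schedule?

Base amounts from the schedule: insurance fraud $13,500; stalking $43,000; aggravated assault $121,400; third-degree assault $23,500.
Stacking rule: highest base plus 33% of each additional charge. Highest is aggravated assault at $121,400. Additional: $13,500 × 33% = $4,455; $43,000 × 33% = $14,190; $23,500 × 33% = $7,755. Combined base = $121,400 + $26,400 = $147,800.
Prior failure to appear within five years (+$3,000 flat): $147,800 + $3,000 = $150,800.
Verified full-time employment (−$6,250 flat): $150,800 − $6,250 = $144,550.
Offense was committed for financial gain (+20%): $144,550 × 1.2 = $173,460.
$173,460 is at or above the $500 minimum.

$173,460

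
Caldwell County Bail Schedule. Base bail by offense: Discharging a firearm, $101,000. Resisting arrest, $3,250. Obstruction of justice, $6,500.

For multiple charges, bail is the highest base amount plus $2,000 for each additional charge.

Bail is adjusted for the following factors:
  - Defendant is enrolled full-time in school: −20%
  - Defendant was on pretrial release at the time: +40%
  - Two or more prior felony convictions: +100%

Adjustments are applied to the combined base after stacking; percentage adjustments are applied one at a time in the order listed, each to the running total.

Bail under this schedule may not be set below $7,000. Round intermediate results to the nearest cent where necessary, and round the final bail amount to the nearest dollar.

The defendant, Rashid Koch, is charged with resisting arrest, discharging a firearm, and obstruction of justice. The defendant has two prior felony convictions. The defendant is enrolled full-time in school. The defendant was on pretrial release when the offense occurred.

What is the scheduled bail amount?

$235,200

Base amounts from the schedule: resisting arrest $3,250; discharging a firearm $101,000; obstruction of justice $6,500.
Stacking rule: highest base plus $2,000 per additional charge. Highest is discharging a firearm at $101,000; 2 additional charges → +$4,000. Combined base = $105,000.
Defendant is enrolled full-time in school (−20%): $105,000 × 0.8 = $84,000.
Defendant was on pretrial release at the time (+40%): $84,000 × 1.4 = $117,600.
Two or more prior felony convictions (+100%): $117,600 × 2 = $235,200.
$235,200 is at or above the $7,000 minimum.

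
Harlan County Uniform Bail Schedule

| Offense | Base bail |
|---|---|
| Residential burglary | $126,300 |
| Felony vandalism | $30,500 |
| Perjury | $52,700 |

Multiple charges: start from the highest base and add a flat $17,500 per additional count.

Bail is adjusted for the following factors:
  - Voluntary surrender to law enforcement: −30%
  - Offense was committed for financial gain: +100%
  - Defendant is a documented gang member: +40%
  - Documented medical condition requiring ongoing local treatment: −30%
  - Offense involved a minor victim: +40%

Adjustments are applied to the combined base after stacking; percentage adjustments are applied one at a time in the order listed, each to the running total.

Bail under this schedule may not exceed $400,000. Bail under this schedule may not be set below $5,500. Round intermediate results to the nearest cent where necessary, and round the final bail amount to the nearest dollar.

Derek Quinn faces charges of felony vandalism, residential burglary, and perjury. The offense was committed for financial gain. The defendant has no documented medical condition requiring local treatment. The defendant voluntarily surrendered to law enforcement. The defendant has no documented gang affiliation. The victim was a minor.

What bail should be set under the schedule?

$316,148

Base amounts from the schedule: felony vandalism $30,500; residential burglary $126,300; perjury $52,700.
Stacking rule: highest base plus $17,500 per additional charge. Highest is residential burglary at $126,300; 2 additional charges → +$35,000. Combined base = $161,300.
Voluntary surrender to law enforcement (−30%): $161,300 × 0.7 = $112,910.
Offense was committed for financial gain (+100%): $112,910 × 2 = $225,820.
Offense involved a minor victim (+40%): $225,820 × 1.4 = $316,148.
$316,148 is within the $400,000 maximum.
$316,148 is at or above the $5,500 minimum.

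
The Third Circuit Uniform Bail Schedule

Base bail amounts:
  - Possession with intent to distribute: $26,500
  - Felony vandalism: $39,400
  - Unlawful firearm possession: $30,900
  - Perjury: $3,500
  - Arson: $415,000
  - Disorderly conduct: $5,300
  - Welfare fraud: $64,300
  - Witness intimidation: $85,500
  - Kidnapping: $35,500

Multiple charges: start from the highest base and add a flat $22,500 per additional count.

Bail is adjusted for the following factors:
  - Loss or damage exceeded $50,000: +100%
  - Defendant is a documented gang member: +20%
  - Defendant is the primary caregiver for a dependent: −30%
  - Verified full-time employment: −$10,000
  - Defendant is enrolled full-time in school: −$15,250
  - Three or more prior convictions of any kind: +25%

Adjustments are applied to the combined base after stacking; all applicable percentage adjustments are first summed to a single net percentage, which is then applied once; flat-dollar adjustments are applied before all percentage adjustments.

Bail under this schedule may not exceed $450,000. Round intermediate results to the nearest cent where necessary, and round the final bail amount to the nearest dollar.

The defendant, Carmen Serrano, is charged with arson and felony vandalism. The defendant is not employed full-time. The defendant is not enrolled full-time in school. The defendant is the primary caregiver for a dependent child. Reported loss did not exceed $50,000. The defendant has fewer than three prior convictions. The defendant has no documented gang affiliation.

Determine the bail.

Base amounts from the schedule: arson $415,000; felony vandalism $39,400.
Stacking rule: highest base plus $22,500 per additional charge. Highest is arson at $415,000; 1 additional charge → +$22,500. Combined base = $437,500.
Defendant is the primary caregiver for a dependent (−30%): $437,500 × 0.7 = $306,250.
$306,250 is within the $450,000 maximum.

$306,250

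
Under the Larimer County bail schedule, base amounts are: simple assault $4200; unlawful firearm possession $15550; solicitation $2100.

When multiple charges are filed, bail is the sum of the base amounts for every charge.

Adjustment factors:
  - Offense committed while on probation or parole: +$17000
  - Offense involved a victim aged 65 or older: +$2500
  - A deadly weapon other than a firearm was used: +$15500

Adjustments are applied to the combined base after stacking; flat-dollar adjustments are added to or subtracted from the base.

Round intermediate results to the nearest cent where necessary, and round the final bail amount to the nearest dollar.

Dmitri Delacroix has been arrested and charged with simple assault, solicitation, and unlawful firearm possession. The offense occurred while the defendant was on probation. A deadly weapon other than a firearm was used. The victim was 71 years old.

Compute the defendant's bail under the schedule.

Base amounts from the schedule: simple assault $4200; solicitation $2100; unlawful firearm possession $15550.
Stacking rule: sum of all bases. $4200 + $2100 + $15550 = $21850.
Offense committed while on probation or parole (+$17000 flat): $21850 + $17000 = $38850.
Offense involved a victim aged 65 or older (+$2500 flat): $38850 + $2500 = $41350.
A deadly weapon other than a firearm was used (+$15500 flat): $41350 + $15500 = $56850.

$56850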